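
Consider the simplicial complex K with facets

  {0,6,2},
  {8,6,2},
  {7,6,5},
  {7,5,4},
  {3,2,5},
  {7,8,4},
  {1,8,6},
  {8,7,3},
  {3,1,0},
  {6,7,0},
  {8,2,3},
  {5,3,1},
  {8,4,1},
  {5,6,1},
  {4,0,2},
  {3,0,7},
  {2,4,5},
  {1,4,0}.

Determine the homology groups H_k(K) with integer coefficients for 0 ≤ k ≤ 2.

H_0 = Z,  H_1 = Z^2,  H_2 = Z.

Order the vertices as 0 < 1 < 2 < 3 < 4 < 5 < 6 < 7 < 8. Listing each simplex with vertices in this order, K has dimension 2 with simplices:

  0-simplices (9): [0], [1], [2], [3], [4], [5], [6], [7], [8]
  1-simplices (27): (27 of them)
  2-simplices (18): [0,1,3], [0,1,4], [0,2,4], [0,2,6], [0,3,7], [0,6,7], [1,3,5], [1,4,8], [1,5,6], [1,6,8], [2,3,5], [2,3,8], [2,4,5], [2,6,8], [3,7,8], [4,5,7], [4,7,8], [5,6,7]

Hence C_0 ≅ Z^9, C_1 ≅ Z^27, C_2 ≅ Z^18.

∂_1: C_1 → C_0 sends each edge [p,q] (with p < q) to q − p.
The 9×27 boundary matrix has rank 8 and Smith normal form diag(1,1,1,1,1,1,1,1).

∂_2: C_2 → C_1 maps a triangle to the signed sum of its edges. For instance
  ∂[5,6,7] = [6,7] − [5,7] + [5,6],
  ∂[0,1,3] = [1,3] − [0,3] + [0,1].
This gives a 27×18 integer matrix of rank 17; reducing to Smith normal form yields diagonal entries (1,1,1,1,1,1,1,1,1,1,1,1,1,1,1,1,1).

Reading off H_k = ker ∂_k / im ∂_{k+1}:

  H_0: rank C_0 − rank ∂_1 = 9 − 8 = 1, and the invariant factors of ∂_1 are all 1, so H_0 ≅ Z.
  H_1: rank ker ∂_1 − rank ∂_2 = (27 − 8) − 17 = 2, and the invariant factors of ∂_2 are all 1, so H_1 ≅ Z^2.
  H_2: rank ker ∂_2 − rank ∂_3 = (18 − 17) − 0 = 1, and there is no ∂_3, so H_2 ≅ Z.

As a check, the Euler characteristic is 9 − 27 + 18 = 0, which agrees with 1 − 2 + 1 = 0.
(K is a triangulation of the torus T^2.)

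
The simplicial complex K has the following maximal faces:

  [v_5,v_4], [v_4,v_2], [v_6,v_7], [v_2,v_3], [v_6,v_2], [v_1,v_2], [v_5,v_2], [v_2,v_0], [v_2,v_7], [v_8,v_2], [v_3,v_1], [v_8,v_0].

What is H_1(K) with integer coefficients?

H_1 = Z^4.

Fix the vertex order v_0 < v_1 < v_2 < v_3 < v_4 < v_5 < v_6 < v_7 < v_8 and write every simplex with vertices in increasing order. Then dim K = 1 and the simplices of K are:

  0-simplices (9): [v_0], [v_1], [v_2], [v_3], [v_4], [v_5], [v_6], [v_7], [v_8]
  1-simplices (12): [v_0,v_2], [v_0,v_8], [v_1,v_2], [v_1,v_3], [v_2,v_3], [v_2,v_4], [v_2,v_5], [v_2,v_6], [v_2,v_7], [v_2,v_8], [v_4,v_5], [v_6,v_7]

so the chain groups are C_0 ≅ Z^9, C_1 ≅ Z^12.

∂_1: C_1 → C_0 maps an edge to its endpoints' difference, ∂[p,q] = q − p.
As a 9×12 matrix over Z this has rank 8, with invariant factors (1,1,1,1,1,1,1,1).

Computing H_k = (kernel of ∂_k) / (image of ∂_{k+1}):

  H_1: rank ker ∂_1 − rank ∂_2 = (12 − 8) − 0 = 4, and there is no ∂_2, so H_1 ≅ Z^4.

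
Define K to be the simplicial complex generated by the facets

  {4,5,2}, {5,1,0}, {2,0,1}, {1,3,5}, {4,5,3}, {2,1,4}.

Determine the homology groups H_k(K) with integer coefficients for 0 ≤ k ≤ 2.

Take the total order 0 < 1 < 2 < 3 < 4 < 5 on the vertex set. Then K (dimension 2) consists of the simplices:

  0-simplices (6): [0], [1], [2], [3], [4], [5]
  1-simplices (12): [0,1], [0,2], [0,5], [1,2], [1,3], [1,4], [1,5], [2,4], [2,5], [3,4], [3,5], [4,5]
  2-simplices (6): [0,1,2], [0,1,5], [1,2,4], [1,3,5], [2,4,5], [3,4,5]

so the chain groups are C_0 ≅ Z^6, C_1 ≅ Z^12, C_2 ≅ Z^6.

The boundary map ∂_1: C_1 → C_0 is given by ∂[p,q] = [q] − [p].
As a 6×12 matrix over Z this has rank 5, with invariant factors (1,1,1,1,1).

Boundary ∂_2: C_2 → C_1 acts by ∂[p,q,r] = [q,r] − [p,r] + [p,q]. For instance
  ∂[2,4,5] = [4,5] − [2,5] + [2,4],
  ∂[1,2,4] = [2,4] − [1,4] + [1,2].
As a 12×6 matrix over Z this has rank 6, with invariant factors (1,1,1,1,1,1).

Now H_k = ker ∂_k / im ∂_{k+1}, so:

  H_0: rank C_0 − rank ∂_1 = 6 − 5 = 1, and the invariant factors of ∂_1 are all 1, so H_0 ≅ Z.
  H_1: rank ker ∂_1 − rank ∂_2 = (12 − 5) − 6 = 1, and the invariant factors of ∂_2 are all 1, so H_1 ≅ Z.
  H_2: rank ker ∂_2 − rank ∂_3 = (6 − 6) − 0 = 0, and there is no ∂_3, so H_2 ≅ 0.

H_0 = Z,  H_1 = Z,  H_2 = 0.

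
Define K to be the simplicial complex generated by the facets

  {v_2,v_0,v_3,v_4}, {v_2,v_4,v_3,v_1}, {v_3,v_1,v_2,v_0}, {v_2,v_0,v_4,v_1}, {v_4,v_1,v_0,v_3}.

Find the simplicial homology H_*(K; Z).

H_0 ≅ Z,  H_1 = 0,  H_2 = 0,  H_3 ≅ Z.

Fix the vertex order v_0 < v_1 < v_2 < v_3 < v_4 and write every simplex with vertices in increasing order. Then dim K = 3 and the simplices of K are:

  0-simplices (5): [v_0], [v_1], [v_2], [v_3], [v_4]
  1-simplices (10): [v_0,v_1], [v_0,v_2], [v_0,v_3], [v_0,v_4], [v_1,v_2], [v_1,v_3], [v_1,v_4], [v_2,v_3], [v_2,v_4], [v_3,v_4]
  2-simplices (10): [v_0,v_1,v_2], [v_0,v_1,v_3], [v_0,v_1,v_4], [v_0,v_2,v_3], [v_0,v_2,v_4], [v_0,v_3,v_4], [v_1,v_2,v_3], [v_1,v_2,v_4], [v_1,v_3,v_4], [v_2,v_3,v_4]
  3-simplices (5): [v_0,v_1,v_2,v_3], [v_0,v_1,v_2,v_4], [v_0,v_1,v_3,v_4], [v_0,v_2,v_3,v_4], [v_1,v_2,v_3,v_4]

Hence C_0 ≅ Z^5, C_1 ≅ Z^10, C_2 ≅ Z^10, C_3 ≅ Z^5.

The boundary map ∂_1: C_1 → C_0 sends each edge [p,q] (with p < q) to q − p.
The 5×10 boundary matrix has rank 4 and Smith normal form diag(1,1,1,1).

Boundary ∂_2: C_2 → C_1 acts by ∂[p,q,r] = [q,r] − [p,r] + [p,q]. For instance
  ∂[v_1,v_2,v_3] = [v_2,v_3] − [v_1,v_3] + [v_1,v_2],
  ∂[v_0,v_1,v_4] = [v_1,v_4] − [v_0,v_4] + [v_0,v_1].
The 10×10 boundary matrix has rank 6 and Smith normal form diag(1,1,1,1,1,1).

∂_3: C_3 → C_2 sends each 3-simplex σ to the alternating sum Σ_i (−1)^i (σ with its i-th vertex removed). For instance
  ∂[v_0,v_1,v_2,v_3] = [v_1,v_2,v_3] − [v_0,v_2,v_3] + [v_0,v_1,v_3] − [v_0,v_1,v_2],
  ∂[v_0,v_2,v_3,v_4] = [v_2,v_3,v_4] − [v_0,v_3,v_4] + [v_0,v_2,v_4] − [v_0,v_2,v_3].
As a 10×5 matrix over Z this has rank 4, with invariant factors (1,1,1,1).

Reading off H_k = ker ∂_k / im ∂_{k+1}:

  H_0: rank C_0 − rank ∂_1 = 5 − 4 = 1, and the invariant factors of ∂_1 are all 1, so H_0 ≅ Z.
  H_1: rank ker ∂_1 − rank ∂_2 = (10 − 4) − 6 = 0, and the invariant factors of ∂_2 are all 1, so H_1 ≅ 0.
  H_2: rank ker ∂_2 − rank ∂_3 = (10 − 6) − 4 = 0, and the invariant factors of ∂_3 are all 1, so H_2 ≅ 0.
  H_3: rank ker ∂_3 − rank ∂_4 = (5 − 4) − 0 = 1, and there is no ∂_4, so H_3 ≅ Z.

As a check, the Euler characteristic is 5 − 10 + 10 − 5 = 0, which agrees with 1 − 0 + 0 − 1 = 0.
(K is a triangulation of the 3-sphere S^3.)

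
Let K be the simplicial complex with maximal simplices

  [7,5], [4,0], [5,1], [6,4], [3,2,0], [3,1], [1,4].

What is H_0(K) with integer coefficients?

H_0 = Z.

Fix the vertex order 0 < 1 < 2 < 3 < 4 < 5 < 6 < 7 and write every simplex with vertices in increasing order. Then dim K = 2 and the simplices of K are:

  0-simplices (8): [0], [1], [2], [3], [4], [5], [6], [7]
  1-simplices (9): [0,2], [0,3], [0,4], [1,3], [1,4], [1,5], [2,3], [4,6], [5,7]
  2-simplices (1): [0,2,3]

giving chain groups C_0 ≅ Z^8, C_1 ≅ Z^9, C_2 ≅ Z^1.

Boundary ∂_1: C_1 → C_0 sends each edge [p,q] (with p < q) to q − p.
The 8×9 boundary matrix has rank 7 and Smith normal form diag(1,1,1,1,1,1,1).

The boundary map ∂_2: C_2 → C_1 sends each 2-simplex [p,q,r] to [q,r] − [p,r] + [p,q]. For instance
  ∂[0,2,3] = [2,3] − [0,3] + [0,2].
The 9×1 boundary matrix has rank 1 and Smith normal form diag(1).

From H_k ≅ ker(∂_k) / im(∂_{k+1}) we obtain:

  H_0: rank C_0 − rank ∂_1 = 8 − 7 = 1, and the invariant factors of ∂_1 are all 1, so H_0 = Z.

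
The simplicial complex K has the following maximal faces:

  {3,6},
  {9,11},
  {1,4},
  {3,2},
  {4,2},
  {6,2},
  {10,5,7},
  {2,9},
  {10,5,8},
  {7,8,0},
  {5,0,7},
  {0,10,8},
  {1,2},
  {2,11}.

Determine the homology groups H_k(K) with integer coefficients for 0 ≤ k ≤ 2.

H_0 = Z^2,  H_1 = Z^4,  H_2 = 0.

We work with the vertex ordering 0 < 1 < 2 < 3 < 4 < 5 < 6 < 7 < 8 < 9 < 10 < 11. The simplices of K, each written with vertices in increasing order, are:

  0-simplices (12): [0], [1], [2], [3], [4], [5], [6], [7], [8], [9], [10], [11]
  1-simplices (19): [0,5], [0,7], [0,8], [0,10], [1,2], [1,4], [2,3], [2,4], [2,6], [2,9], [2,11], [3,6], [5,7], [5,8], [5,10], [7,8], [7,10], [8,10], [9,11]
  2-simplices (5): [0,5,7], [0,7,8], [0,8,10], [5,7,10], [5,8,10]

Hence C_0 ≅ Z^12, C_1 ≅ Z^19, C_2 ≅ Z^5.

Boundary ∂_1: C_1 → C_0 sends each edge [p,q] (with p < q) to q − p.
The resulting 12×19 matrix has rank 10, and its Smith normal form has invariant factors (1,1,1,1,1,1,1,1,1,1).

Boundary ∂_2: C_2 → C_1 maps a triangle to the signed sum of its edges. For instance
  ∂[0,5,7] = [5,7] − [0,7] + [0,5],
  ∂[5,8,10] = [8,10] − [5,10] + [5,8].
As a 19×5 matrix over Z this has rank 5, with invariant factors (1,1,1,1,1).

From H_k ≅ ker(∂_k) / im(∂_{k+1}) we obtain:

  H_0: rank C_0 − rank ∂_1 = 12 − 10 = 2, and the invariant factors of ∂_1 are all 1, so H_0 ≅ Z^2.
  H_1: rank ker ∂_1 − rank ∂_2 = (19 − 10) − 5 = 4, and the invariant factors of ∂_2 are all 1, so H_1 ≅ Z^4.
  H_2: rank ker ∂_2 − rank ∂_3 = (5 − 5) − 0 = 0, and there is no ∂_3, so H_2 ≅ 0.

As a check, the Euler characteristic is 12 − 19 + 5 = -2, which agrees with 2 − 4 + 0 = -2.
(K is a triangulation of the disjoint union of the Möbius band and a wedge of 3 circles.)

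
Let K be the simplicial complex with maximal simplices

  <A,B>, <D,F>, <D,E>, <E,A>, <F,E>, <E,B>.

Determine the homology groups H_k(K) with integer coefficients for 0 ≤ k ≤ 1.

We work with the vertex ordering A < B < D < E < F. The simplices of K, each written with vertices in increasing order, are:

  0-simplices (5): A, B, D, E, F
  1-simplices (6): AB, AE, BE, DE, DF, EF

giving chain groups C_0 ≅ Z^5, C_1 ≅ Z^6.

∂_1: C_1 → C_0 is given by ∂[p,q] = [q] − [p].
As a 5×6 matrix over Z this has rank 4, with invariant factors (1,1,1,1).

Computing H_k = (kernel of ∂_k) / (image of ∂_{k+1}):

  H_0: rank C_0 − rank ∂_1 = 5 − 4 = 1, and the invariant factors of ∂_1 are all 1, so H_0 = Z.
  H_1: rank ker ∂_1 − rank ∂_2 = (6 − 4) − 0 = 2, and there is no ∂_2, so H_1 = Z^2.

(K is a triangulation of a wedge of 2 circles.)

H_0 ≅ Z,  H_1 ≅ Z^2.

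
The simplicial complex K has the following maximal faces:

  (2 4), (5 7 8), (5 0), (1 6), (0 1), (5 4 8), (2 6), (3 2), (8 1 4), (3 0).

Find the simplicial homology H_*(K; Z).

Order the vertices as 0 < 1 < 2 < 3 < 4 < 5 < 6 < 7 < 8. Listing each simplex with vertices in this order, K has dimension 2 with simplices:

  0-simplices (9): [0], [1], [2], [3], [4], [5], [6], [7], [8]
  1-simplices (14): [0,1], [0,3], [0,5], [1,4], [1,6], [1,8], [2,3], [2,4], [2,6], [4,5], [4,8], [5,7], [5,8], [7,8]
  2-simplices (3): [1,4,8], [4,5,8], [5,7,8]

so the chain groups are C_0 ≅ Z^9, C_1 ≅ Z^14, C_2 ≅ Z^3.

Boundary ∂_1: C_1 → C_0 sends each edge [p,q] (with p < q) to q − p.
The 9×14 boundary matrix has rank 8 and Smith normal form diag(1,1,1,1,1,1,1,1).

Boundary ∂_2: C_2 → C_1 acts by ∂[p,q,r] = [q,r] − [p,r] + [p,q]. For instance
  ∂[1,4,8] = [4,8] − [1,8] + [1,4],
  ∂[5,7,8] = [7,8] − [5,8] + [5,7].
The resulting 14×3 matrix has rank 3, and its Smith normal form has invariant factors (1,1,1).

Reading off H_k = ker ∂_k / im ∂_{k+1}:

  H_0: rank C_0 − rank ∂_1 = 9 − 8 = 1, and the invariant factors of ∂_1 are all 1, so H_0 = Z.
  H_1: rank ker ∂_1 − rank ∂_2 = (14 − 8) − 3 = 3, and the invariant factors of ∂_2 are all 1, so H_1 = Z^3.
  H_2: rank ker ∂_2 − rank ∂_3 = (3 − 3) − 0 = 0, and there is no ∂_3, so H_2 = 0.

As a check, the Euler characteristic is 9 − 14 + 3 = -2, which agrees with 1 − 3 + 0 = -2.

H_0 = Z,  H_1 = Z^3,  H_2 = 0.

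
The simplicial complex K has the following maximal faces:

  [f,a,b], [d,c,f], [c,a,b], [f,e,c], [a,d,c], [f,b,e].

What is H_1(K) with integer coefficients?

Order the vertices as a < b < c < d < e < f. Listing each simplex with vertices in this order, K has dimension 2 with simplices:

  0-simplices (6): a, b, c, d, e, f
  1-simplices (12): ab, ac, ad, af, bc, be, bf, cd, ce, cf, df, ef
  2-simplices (6): abc, abf, acd, bef, cdf, cef

giving chain groups C_0 ≅ Z^6, C_1 ≅ Z^12, C_2 ≅ Z^6.

Boundary ∂_1: C_1 → C_0 maps an edge to its endpoints' difference, ∂[p,q] = q − p. For instance
  ∂df = f − d.
This gives a 6×12 integer matrix of rank 5; reducing to Smith normal form yields diagonal entries (1,1,1,1,1).

The boundary map ∂_2: C_2 → C_1 acts by ∂[p,q,r] = [q,r] − [p,r] + [p,q]. For instance
  ∂abf = bf − af + ab,
  ∂abc = bc − ac + ab.
The resulting 12×6 matrix has rank 6, and its Smith normal form has invariant factors (1,1,1,1,1,1).

Computing H_k = (kernel of ∂_k) / (image of ∂_{k+1}):

  H_1: rank ker ∂_1 − rank ∂_2 = (12 − 5) − 6 = 1, and the invariant factors of ∂_2 are all 1, so H_1 ≅ Z.

H_1 = Z.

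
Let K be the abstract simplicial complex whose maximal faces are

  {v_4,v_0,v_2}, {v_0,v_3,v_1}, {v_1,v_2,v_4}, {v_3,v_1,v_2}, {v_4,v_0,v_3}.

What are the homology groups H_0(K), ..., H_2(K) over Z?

Fix the vertex order v_0 < v_1 < v_2 < v_3 < v_4 and write every simplex with vertices in increasing order. Then dim K = 2 and the simplices of K are:

  0-simplices (5): [v_0], [v_1], [v_2], [v_3], [v_4]
  1-simplices (10): [v_0,v_1], [v_0,v_2], [v_0,v_3], [v_0,v_4], [v_1,v_2], [v_1,v_3], [v_1,v_4], [v_2,v_3], [v_2,v_4], [v_3,v_4]
  2-simplices (5): [v_0,v_1,v_3], [v_0,v_2,v_4], [v_0,v_3,v_4], [v_1,v_2,v_3], [v_1,v_2,v_4]

Hence C_0 ≅ Z^5, C_1 ≅ Z^10, C_2 ≅ Z^5.

The boundary map ∂_1: C_1 → C_0 maps an edge to its endpoints' difference, ∂[p,q] = q − p.
As a 5×10 matrix over Z this has rank 4, with invariant factors (1,1,1,1).

The boundary map ∂_2: C_2 → C_1 sends each 2-simplex [p,q,r] to [q,r] − [p,r] + [p,q]. For instance
  ∂[v_0,v_1,v_3] = [v_1,v_3] − [v_0,v_3] + [v_0,v_1],
  ∂[v_1,v_2,v_3] = [v_2,v_3] − [v_1,v_3] + [v_1,v_2].
As a 10×5 matrix over Z this has rank 5, with invariant factors (1,1,1,1,1).

Computing H_k = (kernel of ∂_k) / (image of ∂_{k+1}):

  H_0: rank C_0 − rank ∂_1 = 5 − 4 = 1, and the invariant factors of ∂_1 are all 1, so H_0 ≅ Z.
  H_1: rank ker ∂_1 − rank ∂_2 = (10 − 4) − 5 = 1, and the invariant factors of ∂_2 are all 1, so H_1 ≅ Z.
  H_2: rank ker ∂_2 − rank ∂_3 = (5 − 5) − 0 = 0, and there is no ∂_3, so H_2 ≅ 0.

H_0 = Z,  H_1 = Z,  H_2 = 0.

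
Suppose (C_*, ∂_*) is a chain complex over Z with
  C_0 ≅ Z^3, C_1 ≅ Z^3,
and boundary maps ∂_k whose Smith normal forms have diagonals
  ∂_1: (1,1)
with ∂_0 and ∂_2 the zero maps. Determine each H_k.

H_0: b_0 = 3 − 0 − 2 = 1; torsion from ∂_1 factors > 1: none. So H_0 = Z.
H_1: b_1 = 3 − 2 − 0 = 1; torsion from ∂_2 factors > 1: none. So H_1 = Z.

H_0 = Z,  H_1 = Z.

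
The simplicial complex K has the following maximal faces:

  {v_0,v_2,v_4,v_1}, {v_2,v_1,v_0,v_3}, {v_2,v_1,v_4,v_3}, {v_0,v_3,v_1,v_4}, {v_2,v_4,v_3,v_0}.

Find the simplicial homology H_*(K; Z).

Fix the vertex order v_0 < v_1 < v_2 < v_3 < v_4 and write every simplex with vertices in increasing order. Then dim K = 3 and the simplices of K are:

  0-simplices (5): [v_0], [v_1], [v_2], [v_3], [v_4]
  1-simplices (10): [v_0,v_1], [v_0,v_2], [v_0,v_3], [v_0,v_4], [v_1,v_2], [v_1,v_3], [v_1,v_4], [v_2,v_3], [v_2,v_4], [v_3,v_4]
  2-simplices (10): [v_0,v_1,v_2], [v_0,v_1,v_3], [v_0,v_1,v_4], [v_0,v_2,v_3], [v_0,v_2,v_4], [v_0,v_3,v_4], [v_1,v_2,v_3], [v_1,v_2,v_4], [v_1,v_3,v_4], [v_2,v_3,v_4]
  3-simplices (5): [v_0,v_1,v_2,v_3], [v_0,v_1,v_2,v_4], [v_0,v_1,v_3,v_4], [v_0,v_2,v_3,v_4], [v_1,v_2,v_3,v_4]

so the chain groups are C_0 ≅ Z^5, C_1 ≅ Z^10, C_2 ≅ Z^10, C_3 ≅ Z^5.

∂_1: C_1 → C_0 sends each edge [p,q] (with p < q) to q − p.
As a 5×10 matrix over Z this has rank 4, with invariant factors (1,1,1,1).

Boundary ∂_2: C_2 → C_1 acts by ∂[p,q,r] = [q,r] − [p,r] + [p,q]. For instance
  ∂[v_0,v_1,v_4] = [v_1,v_4] − [v_0,v_4] + [v_0,v_1],
  ∂[v_2,v_3,v_4] = [v_3,v_4] − [v_2,v_4] + [v_2,v_3].
The resulting 10×10 matrix has rank 6, and its Smith normal form has invariant factors (1,1,1,1,1,1).

∂_3: C_3 → C_2 sends each 3-simplex σ to the alternating sum Σ_i (−1)^i (σ with its i-th vertex removed). For instance
  ∂[v_0,v_1,v_2,v_4] = [v_1,v_2,v_4] − [v_0,v_2,v_4] + [v_0,v_1,v_4] − [v_0,v_1,v_2],
  ∂[v_0,v_2,v_3,v_4] = [v_2,v_3,v_4] − [v_0,v_3,v_4] + [v_0,v_2,v_4] − [v_0,v_2,v_3].
The resulting 10×5 matrix has rank 4, and its Smith normal form has invariant factors (1,1,1,1).

Reading off H_k = ker ∂_k / im ∂_{k+1}:

  H_0: rank C_0 − rank ∂_1 = 5 − 4 = 1, and the invariant factors of ∂_1 are all 1, so H_0 = Z.
  H_1: rank ker ∂_1 − rank ∂_2 = (10 − 4) − 6 = 0, and the invariant factors of ∂_2 are all 1, so H_1 = 0.
  H_2: rank ker ∂_2 − rank ∂_3 = (10 − 6) − 4 = 0, and the invariant factors of ∂_3 are all 1, so H_2 = 0.
  H_3: rank ker ∂_3 − rank ∂_4 = (5 − 4) − 0 = 1, and there is no ∂_4, so H_3 = Z.

H_0 ≅ Z,  H_1 = 0,  H_2 = 0,  H_3 ≅ Z.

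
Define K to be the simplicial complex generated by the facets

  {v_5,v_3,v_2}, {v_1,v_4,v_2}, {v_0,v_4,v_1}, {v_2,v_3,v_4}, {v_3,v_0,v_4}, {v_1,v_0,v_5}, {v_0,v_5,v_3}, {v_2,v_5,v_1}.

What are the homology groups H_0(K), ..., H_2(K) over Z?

We work with the vertex ordering v_0 < v_1 < v_2 < v_3 < v_4 < v_5. The simplices of K, each written with vertices in increasing order, are:

  0-simplices (6): [v_0], [v_1], [v_2], [v_3], [v_4], [v_5]
  1-simplices (12): [v_0,v_1], [v_0,v_3], [v_0,v_4], [v_0,v_5], [v_1,v_2], [v_1,v_4], [v_1,v_5], [v_2,v_3], [v_2,v_4], [v_2,v_5], [v_3,v_4], [v_3,v_5]
  2-simplices (8): [v_0,v_1,v_4], [v_0,v_1,v_5], [v_0,v_3,v_4], [v_0,v_3,v_5], [v_1,v_2,v_4], [v_1,v_2,v_5], [v_2,v_3,v_4], [v_2,v_3,v_5]

Hence C_0 ≅ Z^6, C_1 ≅ Z^12, C_2 ≅ Z^8.

Boundary ∂_1: C_1 → C_0 sends each edge [p,q] (with p < q) to q − p. For instance
  ∂[v_3,v_5] = [v_5] − [v_3].
The resulting 6×12 matrix has rank 5, and its Smith normal form has invariant factors (1,1,1,1,1).

∂_2: C_2 → C_1 sends each 2-simplex [p,q,r] to [q,r] − [p,r] + [p,q]. For instance
  ∂[v_0,v_3,v_5] = [v_3,v_5] − [v_0,v_5] + [v_0,v_3],
  ∂[v_2,v_3,v_5] = [v_3,v_5] − [v_2,v_5] + [v_2,v_3].
As a 12×8 matrix over Z this has rank 7, with invariant factors (1,1,1,1,1,1,1).

Now H_k = ker ∂_k / im ∂_{k+1}, so:

  H_0: rank C_0 − rank ∂_1 = 6 − 5 = 1, and the invariant factors of ∂_1 are all 1, so H_0 = Z.
  H_1: rank ker ∂_1 − rank ∂_2 = (12 − 5) − 7 = 0, and the invariant factors of ∂_2 are all 1, so H_1 = 0.
  H_2: rank ker ∂_2 − rank ∂_3 = (8 − 7) − 0 = 1, and there is no ∂_3, so H_2 = Z.

H_0 = Z,  H_1 = 0,  H_2 = Z.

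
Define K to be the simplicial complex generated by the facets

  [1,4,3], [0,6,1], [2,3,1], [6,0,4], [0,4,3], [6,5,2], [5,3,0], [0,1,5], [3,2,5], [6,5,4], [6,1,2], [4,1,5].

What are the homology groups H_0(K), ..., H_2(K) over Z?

H_0 = Z,  H_1 = Z_2,  H_2 = 0.

K has 7 vertices, 18 edges, 12 triangles.
rank ∂_0 = 0, rank ∂_1 = 6 ⇒ b_0 = 7 − 0 − 6 = 1; all invariant factors of ∂_1 are 1 so no torsion. So H_0 = Z.
rank ∂_1 = 6, rank ∂_2 = 12 ⇒ b_1 = 18 − 6 − 12 = 0; ∂_2 has invariant factor(s) [2] giving torsion. So H_1 = Z_2.
rank ∂_2 = 12, rank ∂_3 = 0 ⇒ b_2 = 12 − 12 − 0 = 0. So H_2 = 0.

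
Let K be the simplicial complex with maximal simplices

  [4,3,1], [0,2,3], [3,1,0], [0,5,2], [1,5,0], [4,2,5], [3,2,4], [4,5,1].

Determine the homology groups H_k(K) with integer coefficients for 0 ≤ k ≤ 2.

H_0 = Z,  H_1 = 0,  H_2 = Z.

Fix the vertex order 0 < 1 < 2 < 3 < 4 < 5 and write every simplex with vertices in increasing order. Then dim K = 2 and the simplices of K are:

  0-simplices (6): [0], [1], [2], [3], [4], [5]
  1-simplices (12): [0,1], [0,2], [0,3], [0,5], [1,3], [1,4], [1,5], [2,3], [2,4], [2,5], [3,4], [4,5]
  2-simplices (8): [0,1,3], [0,1,5], [0,2,3], [0,2,5], [1,3,4], [1,4,5], [2,3,4], [2,4,5]

so the chain groups are C_0 ≅ Z^6, C_1 ≅ Z^12, C_2 ≅ Z^8.

∂_1: C_1 → C_0 sends each edge [p,q] (with p < q) to q − p. For instance
  ∂[2,5] = [5] − [2].
As a 6×12 matrix over Z this has rank 5, with invariant factors (1,1,1,1,1).

∂_2: C_2 → C_1 sends each 2-simplex [p,q,r] to [q,r] − [p,r] + [p,q]. For instance
  ∂[1,4,5] = [4,5] − [1,5] + [1,4],
  ∂[2,4,5] = [4,5] − [2,5] + [2,4].
The 12×8 boundary matrix has rank 7 and Smith normal form diag(1,1,1,1,1,1,1).

Reading off H_k = ker ∂_k / im ∂_{k+1}:

  H_0: rank C_0 − rank ∂_1 = 6 − 5 = 1, and the invariant factors of ∂_1 are all 1, so H_0 = Z.
  H_1: rank ker ∂_1 − rank ∂_2 = (12 − 5) − 7 = 0, and the invariant factors of ∂_2 are all 1, so H_1 = 0.
  H_2: rank ker ∂_2 − rank ∂_3 = (8 − 7) − 0 = 1, and there is no ∂_3, so H_2 = Z.

As a check, the Euler characteristic is 6 − 12 + 8 = 2, which agrees with 1 − 0 + 1 = 2.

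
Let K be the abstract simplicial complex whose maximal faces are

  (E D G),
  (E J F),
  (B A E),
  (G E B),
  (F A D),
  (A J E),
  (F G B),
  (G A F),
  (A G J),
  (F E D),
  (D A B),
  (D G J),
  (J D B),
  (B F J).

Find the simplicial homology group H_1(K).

H_1 ≅ Z^2.

Take the total order A < B < D < E < F < G < J on the vertex set. Then K (dimension 2) consists of the simplices:

  0-simplices (7): A, B, D, E, F, G, J
  1-simplices (21): AB, AD, AE, AF, AG, AJ, BD, BE, BF, BG, BJ, DE, DF, DG, DJ, EF, EG, EJ, FG, FJ, GJ
  2-simplices (14): ABD, ABE, ADF, AEJ, AFG, AGJ, BDJ, BEG, BFG, BFJ, DEF, DEG, DGJ, EFJ

giving chain groups C_0 ≅ Z^7, C_1 ≅ Z^21, C_2 ≅ Z^14.

The boundary map ∂_1: C_1 → C_0 sends each edge [p,q] (with p < q) to q − p. For instance
  ∂AD = D − A.
This gives a 7×21 integer matrix of rank 6; reducing to Smith normal form yields diagonal entries (1,1,1,1,1,1).

∂_2: C_2 → C_1 sends each 2-simplex [p,q,r] to [q,r] − [p,r] + [p,q]. For instance
  ∂AGJ = GJ − AJ + AG,
  ∂DEF = EF − DF + DE.
The resulting 21×14 matrix has rank 13, and its Smith normal form has invariant factors (1,1,1,1,1,1,1,1,1,1,1,1,1).

Now H_k = ker ∂_k / im ∂_{k+1}, so:

  H_1: rank ker ∂_1 − rank ∂_2 = (21 − 6) − 13 = 2, and the invariant factors of ∂_2 are all 1, so H_1 = Z^2.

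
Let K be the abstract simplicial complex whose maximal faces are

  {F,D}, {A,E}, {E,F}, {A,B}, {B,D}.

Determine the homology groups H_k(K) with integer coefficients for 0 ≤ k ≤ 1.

H_0 = Z,  H_1 = Z.

Fix the vertex order A < B < D < E < F and write every simplex with vertices in increasing order. Then dim K = 1 and the simplices of K are:

  0-simplices (5): A, B, D, E, F
  1-simplices (5): AB, AE, BD, DF, EF

giving chain groups C_0 ≅ Z^5, C_1 ≅ Z^5.

∂_1: C_1 → C_0 is given by ∂[p,q] = [q] − [p].
The 5×5 boundary matrix has rank 4 and Smith normal form diag(1,1,1,1).

Now H_k = ker ∂_k / im ∂_{k+1}, so:

  H_0: rank C_0 − rank ∂_1 = 5 − 4 = 1, and the invariant factors of ∂_1 are all 1, so H_0 = Z.
  H_1: rank ker ∂_1 − rank ∂_2 = (5 − 4) − 0 = 1, and there is no ∂_2, so H_1 = Z.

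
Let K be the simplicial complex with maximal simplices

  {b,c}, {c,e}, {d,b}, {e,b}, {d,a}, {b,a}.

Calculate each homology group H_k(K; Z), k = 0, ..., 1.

H_0 = Z,  H_1 = Z^2.

Fix the vertex order a < b < c < d < e and write every simplex with vertices in increasing order. Then dim K = 1 and the simplices of K are:

  0-simplices (5): a, b, c, d, e
  1-simplices (6): ab, ad, bc, bd, be, ce

Hence C_0 ≅ Z^5, C_1 ≅ Z^6.

Boundary ∂_1: C_1 → C_0 sends each edge [p,q] (with p < q) to q − p.
This gives a 5×6 integer matrix of rank 4; reducing to Smith normal form yields diagonal entries (1,1,1,1).

Reading off H_k = ker ∂_k / im ∂_{k+1}:

  H_0: rank C_0 − rank ∂_1 = 5 − 4 = 1, and the invariant factors of ∂_1 are all 1, so H_0 = Z.
  H_1: rank ker ∂_1 − rank ∂_2 = (6 − 4) − 0 = 2, and there is no ∂_2, so H_1 = Z^2.

(K is a triangulation of a wedge of 2 circles.)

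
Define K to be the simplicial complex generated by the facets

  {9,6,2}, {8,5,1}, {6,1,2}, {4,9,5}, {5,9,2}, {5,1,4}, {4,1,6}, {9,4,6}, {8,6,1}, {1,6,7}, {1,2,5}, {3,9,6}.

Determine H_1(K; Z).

Order the vertices as 1 < 2 < 3 < 4 < 5 < 6 < 7 < 8 < 9. Listing each simplex with vertices in this order, K has dimension 2 with simplices:

  0-simplices (9): [1], [2], [3], [4], [5], [6], [7], [8], [9]
  1-simplices (19): [1,2], [1,4], [1,5], [1,6], [1,7], [1,8], [2,5], [2,6], [2,9], [3,6], [3,9], [4,5], [4,6], [4,9], [5,8], [5,9], [6,7], [6,8], [6,9]
  2-simplices (12): [1,2,5], [1,2,6], [1,4,5], [1,4,6], [1,5,8], [1,6,7], [1,6,8], [2,5,9], [2,6,9], [3,6,9], [4,5,9], [4,6,9]

so the chain groups are C_0 ≅ Z^9, C_1 ≅ Z^19, C_2 ≅ Z^12.

The boundary map ∂_1: C_1 → C_0 is given by ∂[p,q] = [q] − [p]. For instance
  ∂[1,4] = [4] − [1].
The 9×19 boundary matrix has rank 8 and Smith normal form diag(1,1,1,1,1,1,1,1).

∂_2: C_2 → C_1 maps a triangle to the signed sum of its edges. For instance
  ∂[4,5,9] = [5,9] − [4,9] + [4,5],
  ∂[3,6,9] = [6,9] − [3,9] + [3,6].
The resulting 19×12 matrix has rank 11, and its Smith normal form has invariant factors (1,1,1,1,1,1,1,1,1,1,1).

From H_k ≅ ker(∂_k) / im(∂_{k+1}) we obtain:

  H_1: rank ker ∂_1 − rank ∂_2 = (19 − 8) − 11 = 0, and the invariant factors of ∂_2 are all 1, so H_1 ≅ 0.

H_1 = 0.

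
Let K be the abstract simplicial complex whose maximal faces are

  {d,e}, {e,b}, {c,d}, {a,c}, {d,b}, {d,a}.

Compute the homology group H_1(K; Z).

We work with the vertex ordering a < b < c < d < e. The simplices of K, each written with vertices in increasing order, are:

  0-simplices (5): a, b, c, d, e
  1-simplices (6): ac, ad, bd, be, cd, de

giving chain groups C_0 ≅ Z^5, C_1 ≅ Z^6.

The boundary map ∂_1: C_1 → C_0 sends each edge [p,q] (with p < q) to q − p.
The 5×6 boundary matrix has rank 4 and Smith normal form diag(1,1,1,1).

Reading off H_k = ker ∂_k / im ∂_{k+1}:

  H_1: rank ker ∂_1 − rank ∂_2 = (6 − 4) − 0 = 2, and there is no ∂_2, so H_1 ≅ Z^2.

(K is a triangulation of a wedge of 2 circles.)

H_1 ≅ Z^2.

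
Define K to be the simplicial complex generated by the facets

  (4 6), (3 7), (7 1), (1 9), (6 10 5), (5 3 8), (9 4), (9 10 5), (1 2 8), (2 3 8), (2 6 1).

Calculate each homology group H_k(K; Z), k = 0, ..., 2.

Take the total order 1 < 2 < 3 < 4 < 5 < 6 < 7 < 8 < 9 < 10 on the vertex set. Then K (dimension 2) consists of the simplices:

  0-simplices (10): [1], [2], [3], [4], [5], [6], [7], [8], [9], [10]
  1-simplices (19): [1,2], [1,6], [1,7], [1,8], [1,9], [2,3], [2,6], [2,8], [3,5], [3,7], [3,8], [4,6], [4,9], [5,6], [5,8], [5,9], [5,10], [6,10], [9,10]
  2-simplices (6): [1,2,6], [1,2,8], [2,3,8], [3,5,8], [5,6,10], [5,9,10]

Hence C_0 ≅ Z^10, C_1 ≅ Z^19, C_2 ≅ Z^6.

The boundary map ∂_1: C_1 → C_0 is given by ∂[p,q] = [q] − [p].
This gives a 10×19 integer matrix of rank 9; reducing to Smith normal form yields diagonal entries (1,1,1,1,1,1,1,1,1).

Boundary ∂_2: C_2 → C_1 acts by ∂[p,q,r] = [q,r] − [p,r] + [p,q]. For instance
  ∂[5,6,10] = [6,10] − [5,10] + [5,6],
  ∂[1,2,6] = [2,6] − [1,6] + [1,2].
This gives a 19×6 integer matrix of rank 6; reducing to Smith normal form yields diagonal entries (1,1,1,1,1,1).

From H_k ≅ ker(∂_k) / im(∂_{k+1}) we obtain:

  H_0: rank C_0 − rank ∂_1 = 10 − 9 = 1, and the invariant factors of ∂_1 are all 1, so H_0 ≅ Z.
  H_1: rank ker ∂_1 − rank ∂_2 = (19 − 9) − 6 = 4, and the invariant factors of ∂_2 are all 1, so H_1 ≅ Z^4.
  H_2: rank ker ∂_2 − rank ∂_3 = (6 − 6) − 0 = 0, and there is no ∂_3, so H_2 ≅ 0.

As a check, the Euler characteristic is 10 − 19 + 6 = -3, which agrees with 1 − 4 + 0 = -3.

H_0 ≅ Z,  H_1 ≅ Z^4,  H_2 = 0.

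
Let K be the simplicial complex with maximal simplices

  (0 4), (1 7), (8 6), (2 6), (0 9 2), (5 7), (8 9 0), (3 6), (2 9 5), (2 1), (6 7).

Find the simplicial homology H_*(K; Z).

Order the vertices as 0 < 1 < 2 < 3 < 4 < 5 < 6 < 7 < 8 < 9. Listing each simplex with vertices in this order, K has dimension 2 with simplices:

  0-simplices (10): [0], [1], [2], [3], [4], [5], [6], [7], [8], [9]
  1-simplices (15): [0,2], [0,4], [0,8], [0,9], [1,2], [1,7], [2,5], [2,6], [2,9], [3,6], [5,7], [5,9], [6,7], [6,8], [8,9]
  2-simplices (3): [0,2,9], [0,8,9], [2,5,9]

Hence C_0 ≅ Z^10, C_1 ≅ Z^15, C_2 ≅ Z^3.

Boundary ∂_1: C_1 → C_0 maps an edge to its endpoints' difference, ∂[p,q] = q − p.
The resulting 10×15 matrix has rank 9, and its Smith normal form has invariant factors (1,1,1,1,1,1,1,1,1).

The boundary map ∂_2: C_2 → C_1 sends each 2-simplex [p,q,r] to [q,r] − [p,r] + [p,q]. For instance
  ∂[2,5,9] = [5,9] − [2,9] + [2,5],
  ∂[0,8,9] = [8,9] − [0,9] + [0,8].
The 15×3 boundary matrix has rank 3 and Smith normal form diag(1,1,1).

From H_k ≅ ker(∂_k) / im(∂_{k+1}) we obtain:

  H_0: rank C_0 − rank ∂_1 = 10 − 9 = 1, and the invariant factors of ∂_1 are all 1, so H_0 = Z.
  H_1: rank ker ∂_1 − rank ∂_2 = (15 − 9) − 3 = 3, and the invariant factors of ∂_2 are all 1, so H_1 = Z^3.
  H_2: rank ker ∂_2 − rank ∂_3 = (3 − 3) − 0 = 0, and there is no ∂_3, so H_2 = 0.

H_0 ≅ Z,  H_1 ≅ Z^3,  H_2 = 0.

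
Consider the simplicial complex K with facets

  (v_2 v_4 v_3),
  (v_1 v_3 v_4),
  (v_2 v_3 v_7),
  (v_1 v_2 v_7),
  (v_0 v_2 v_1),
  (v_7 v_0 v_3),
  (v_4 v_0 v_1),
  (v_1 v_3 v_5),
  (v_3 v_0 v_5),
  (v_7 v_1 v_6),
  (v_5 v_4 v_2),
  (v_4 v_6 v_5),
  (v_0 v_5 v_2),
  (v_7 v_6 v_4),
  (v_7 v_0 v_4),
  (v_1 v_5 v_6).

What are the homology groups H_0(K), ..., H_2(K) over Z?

H_0 = Z,  H_1 = Z^2,  H_2 = Z.

Order the vertices as v_0 < v_1 < v_2 < v_3 < v_4 < v_5 < v_6 < v_7. Listing each simplex with vertices in this order, K has dimension 2 with simplices:

  0-simplices (8): [v_0], [v_1], [v_2], [v_3], [v_4], [v_5], [v_6], [v_7]
  1-simplices (24): (24 of them)
  2-simplices (16): (16 of them)

so the chain groups are C_0 ≅ Z^8, C_1 ≅ Z^24, C_2 ≅ Z^16.

The boundary map ∂_1: C_1 → C_0 sends each edge [p,q] (with p < q) to q − p. For instance
  ∂[v_0,v_7] = [v_7] − [v_0].
The 8×24 boundary matrix has rank 7 and Smith normal form diag(1,1,1,1,1,1,1).

Boundary ∂_2: C_2 → C_1 maps a triangle to the signed sum of its edges. For instance
  ∂[v_4,v_6,v_7] = [v_6,v_7] − [v_4,v_7] + [v_4,v_6],
  ∂[v_1,v_2,v_7] = [v_2,v_7] − [v_1,v_7] + [v_1,v_2].
The resulting 24×16 matrix has rank 15, and its Smith normal form has invariant factors (1,1,1,1,1,1,1,1,1,1,1,1,1,1,1).

Reading off H_k = ker ∂_k / im ∂_{k+1}:

  H_0: rank C_0 − rank ∂_1 = 8 − 7 = 1, and the invariant factors of ∂_1 are all 1, so H_0 ≅ Z.
  H_1: rank ker ∂_1 − rank ∂_2 = (24 − 7) − 15 = 2, and the invariant factors of ∂_2 are all 1, so H_1 ≅ Z^2.
  H_2: rank ker ∂_2 − rank ∂_3 = (16 − 15) − 0 = 1, and there is no ∂_3, so H_2 ≅ Z.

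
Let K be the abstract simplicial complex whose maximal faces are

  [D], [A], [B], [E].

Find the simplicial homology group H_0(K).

We work with the vertex ordering A < B < D < E. The simplices of K, each written with vertices in increasing order, are:

  0-simplices (4): A, B, D, E

Hence C_0 ≅ Z^4.

Reading off H_k = ker ∂_k / im ∂_{k+1}:

  H_0: rank C_0 − rank ∂_1 = 4 − 0 = 4, and there is no ∂_1, so H_0 ≅ Z^4.

H_0 = Z^4.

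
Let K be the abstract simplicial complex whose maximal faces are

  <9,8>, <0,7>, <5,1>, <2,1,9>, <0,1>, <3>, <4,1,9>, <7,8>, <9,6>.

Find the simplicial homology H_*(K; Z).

K has 10 vertices, 11 edges, 2 triangles.
rank ∂_0 = 0, rank ∂_1 = 8 ⇒ b_0 = 10 − 0 − 8 = 2; all invariant factors of ∂_1 are 1 so no torsion. So H_0 ≅ Z^2.
rank ∂_1 = 8, rank ∂_2 = 2 ⇒ b_1 = 11 − 8 − 2 = 1; all invariant factors of ∂_2 are 1 so no torsion. So H_1 ≅ Z.
rank ∂_2 = 2, rank ∂_3 = 0 ⇒ b_2 = 2 − 2 − 0 = 0. So H_2 ≅ 0.

H_0 = Z^2,  H_1 = Z,  H_2 = 0.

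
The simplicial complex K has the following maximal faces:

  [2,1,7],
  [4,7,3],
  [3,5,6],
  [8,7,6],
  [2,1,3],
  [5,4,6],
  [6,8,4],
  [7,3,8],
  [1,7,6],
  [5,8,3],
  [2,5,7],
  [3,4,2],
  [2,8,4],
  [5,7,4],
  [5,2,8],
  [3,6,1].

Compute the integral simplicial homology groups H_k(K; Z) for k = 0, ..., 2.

H_0 = Z,  H_1 = Z^2,  H_2 = Z.

Order the vertices as 1 < 2 < 3 < 4 < 5 < 6 < 7 < 8. Listing each simplex with vertices in this order, K has dimension 2 with simplices:

  0-simplices (8): [1], [2], [3], [4], [5], [6], [7], [8]
  1-simplices (24): (24 of them)
  2-simplices (16): [1,2,3], [1,2,7], [1,3,6], [1,6,7], [2,3,4], [2,4,8], [2,5,7], [2,5,8], [3,4,7], [3,5,6], [3,5,8], [3,7,8], [4,5,6], [4,5,7], [4,6,8], [6,7,8]

so the chain groups are C_0 ≅ Z^8, C_1 ≅ Z^24, C_2 ≅ Z^16.

Boundary ∂_1: C_1 → C_0 maps an edge to its endpoints' difference, ∂[p,q] = q − p.
The resulting 8×24 matrix has rank 7, and its Smith normal form has invariant factors (1,1,1,1,1,1,1).

Boundary ∂_2: C_2 → C_1 maps a triangle to the signed sum of its edges. For instance
  ∂[6,7,8] = [7,8] − [6,8] + [6,7],
  ∂[1,6,7] = [6,7] − [1,7] + [1,6].
The 24×16 boundary matrix has rank 15 and Smith normal form diag(1,1,1,1,1,1,1,1,1,1,1,1,1,1,1).

Reading off H_k = ker ∂_k / im ∂_{k+1}:

  H_0: rank C_0 − rank ∂_1 = 8 − 7 = 1, and the invariant factors of ∂_1 are all 1, so H_0 ≅ Z.
  H_1: rank ker ∂_1 − rank ∂_2 = (24 − 7) − 15 = 2, and the invariant factors of ∂_2 are all 1, so H_1 ≅ Z^2.
  H_2: rank ker ∂_2 − rank ∂_3 = (16 − 15) − 0 = 1, and there is no ∂_3, so H_2 ≅ Z.

As a check, the Euler characteristic is 8 − 24 + 16 = 0, which agrees with 1 − 2 + 1 = 0.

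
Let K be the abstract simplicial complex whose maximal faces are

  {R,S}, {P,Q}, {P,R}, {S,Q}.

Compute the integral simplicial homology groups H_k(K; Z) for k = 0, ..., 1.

K has 4 vertices, 4 edges.
rank ∂_0 = 0, rank ∂_1 = 3 ⇒ b_0 = 4 − 0 − 3 = 1; all invariant factors of ∂_1 are 1 so no torsion. So H_0 ≅ Z.
rank ∂_1 = 3, rank ∂_2 = 0 ⇒ b_1 = 4 − 3 − 0 = 1. So H_1 ≅ Z.

H_0 ≅ Z,  H_1 ≅ Z.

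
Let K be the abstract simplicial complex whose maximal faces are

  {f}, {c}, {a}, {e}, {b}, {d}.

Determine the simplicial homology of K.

We work with the vertex ordering a < b < c < d < e < f. The simplices of K, each written with vertices in increasing order, are:

  0-simplices (6): a, b, c, d, e, f

so the chain groups are C_0 ≅ Z^6.

Now H_k = ker ∂_k / im ∂_{k+1}, so:

  H_0: rank C_0 − rank ∂_1 = 6 − 0 = 6, and there is no ∂_1, so H_0 = Z^6.

H_0 ≅ Z^6.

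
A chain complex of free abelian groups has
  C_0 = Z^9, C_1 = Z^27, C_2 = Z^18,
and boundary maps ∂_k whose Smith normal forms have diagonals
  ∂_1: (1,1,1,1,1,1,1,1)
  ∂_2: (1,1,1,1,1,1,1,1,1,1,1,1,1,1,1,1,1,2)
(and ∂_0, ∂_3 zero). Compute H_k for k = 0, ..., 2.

H_0: b_0 = 9 − 0 − 8 = 1; torsion from ∂_1 factors > 1: none. So H_0 ≅ Z.
H_1: b_1 = 27 − 8 − 18 = 1; torsion from ∂_2 factors > 1: [2]. So H_1 ≅ Z × Z/2.
H_2: b_2 = 18 − 18 − 0 = 0; torsion from ∂_3 factors > 1: none. So H_2 ≅ 0.

H_0 ≅ Z,  H_1 ≅ Z × Z/2,  H_2 = 0.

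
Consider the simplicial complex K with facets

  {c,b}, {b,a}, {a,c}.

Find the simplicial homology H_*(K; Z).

Fix the vertex order a < b < c and write every simplex with vertices in increasing order. Then dim K = 1 and the simplices of K are:

  0-simplices (3): a, b, c
  1-simplices (3): ab, ac, bc

Hence C_0 ≅ Z^3, C_1 ≅ Z^3.

Boundary ∂_1: C_1 → C_0 sends each edge [p,q] (with p < q) to q − p. For instance
  ∂bc = c − b.
As a 3×3 matrix over Z this has rank 2, with invariant factors (1,1).

Now H_k = ker ∂_k / im ∂_{k+1}, so:

  H_0: rank C_0 − rank ∂_1 = 3 − 2 = 1, and the invariant factors of ∂_1 are all 1, so H_0 ≅ Z.
  H_1: rank ker ∂_1 − rank ∂_2 = (3 − 2) − 0 = 1, and there is no ∂_2, so H_1 ≅ Z.

As a check, the Euler characteristic is 3 − 3 = 0, which agrees with 1 − 1 = 0.
(K is a triangulation of the circle S^1.)

H_0 ≅ Z,  H_1 ≅ Z.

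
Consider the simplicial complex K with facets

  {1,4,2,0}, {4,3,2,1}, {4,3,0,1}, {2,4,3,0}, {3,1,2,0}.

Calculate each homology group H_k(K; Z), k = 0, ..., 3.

H_0 = Z,  H_1 = 0,  H_2 = 0,  H_3 = Z.

Take the total order 0 < 1 < 2 < 3 < 4 on the vertex set. Then K (dimension 3) consists of the simplices:

  0-simplices (5): [0], [1], [2], [3], [4]
  1-simplices (10): [0,1], [0,2], [0,3], [0,4], [1,2], [1,3], [1,4], [2,3], [2,4], [3,4]
  2-simplices (10): [0,1,2], [0,1,3], [0,1,4], [0,2,3], [0,2,4], [0,3,4], [1,2,3], [1,2,4], [1,3,4], [2,3,4]
  3-simplices (5): [0,1,2,3], [0,1,2,4], [0,1,3,4], [0,2,3,4], [1,2,3,4]

Hence C_0 ≅ Z^5, C_1 ≅ Z^10, C_2 ≅ Z^10, C_3 ≅ Z^5.

∂_1: C_1 → C_0 sends each edge [p,q] (with p < q) to q − p. For instance
  ∂[1,3] = [3] − [1].
The 5×10 boundary matrix has rank 4 and Smith normal form diag(1,1,1,1).

The boundary map ∂_2: C_2 → C_1 maps a triangle to the signed sum of its edges. For instance
  ∂[0,3,4] = [3,4] − [0,4] + [0,3],
  ∂[0,1,3] = [1,3] − [0,3] + [0,1].
As a 10×10 matrix over Z this has rank 6, with invariant factors (1,1,1,1,1,1).

∂_3: C_3 → C_2 sends each 3-simplex σ to the alternating sum Σ_i (−1)^i (σ with its i-th vertex removed). For instance
  ∂[0,1,3,4] = [1,3,4] − [0,3,4] + [0,1,4] − [0,1,3],
  ∂[0,1,2,4] = [1,2,4] − [0,2,4] + [0,1,4] − [0,1,2].
As a 10×5 matrix over Z this has rank 4, with invariant factors (1,1,1,1).

Now H_k = ker ∂_k / im ∂_{k+1}, so:

  H_0: rank C_0 − rank ∂_1 = 5 − 4 = 1, and the invariant factors of ∂_1 are all 1, so H_0 ≅ Z.
  H_1: rank ker ∂_1 − rank ∂_2 = (10 − 4) − 6 = 0, and the invariant factors of ∂_2 are all 1, so H_1 ≅ 0.
  H_2: rank ker ∂_2 − rank ∂_3 = (10 − 6) − 4 = 0, and the invariant factors of ∂_3 are all 1, so H_2 ≅ 0.
  H_3: rank ker ∂_3 − rank ∂_4 = (5 − 4) − 0 = 1, and there is no ∂_4, so H_3 ≅ Z.

As a check, the Euler characteristic is 5 − 10 + 10 − 5 = 0, which agrees with 1 − 0 + 0 − 1 = 0.
(K is a triangulation of the 3-sphere S^3.)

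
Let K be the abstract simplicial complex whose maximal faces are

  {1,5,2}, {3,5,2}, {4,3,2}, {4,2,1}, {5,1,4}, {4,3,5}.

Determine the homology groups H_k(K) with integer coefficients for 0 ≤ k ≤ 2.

K has 5 vertices, 9 edges, 6 triangles.
rank ∂_0 = 0, rank ∂_1 = 4 ⇒ b_0 = 5 − 0 − 4 = 1; all invariant factors of ∂_1 are 1 so no torsion. So H_0 = Z.
rank ∂_1 = 4, rank ∂_2 = 5 ⇒ b_1 = 9 − 4 − 5 = 0; all invariant factors of ∂_2 are 1 so no torsion. So H_1 = 0.
rank ∂_2 = 5, rank ∂_3 = 0 ⇒ b_2 = 6 − 5 − 0 = 1. So H_2 = Z.

H_0 ≅ Z,  H_1 = 0,  H_2 ≅ Z.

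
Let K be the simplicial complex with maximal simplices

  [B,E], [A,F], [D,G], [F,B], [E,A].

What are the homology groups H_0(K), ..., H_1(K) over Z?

Fix the vertex order A < B < D < E < F < G and write every simplex with vertices in increasing order. Then dim K = 1 and the simplices of K are:

  0-simplices (6): A, B, D, E, F, G
  1-simplices (5): AE, AF, BE, BF, DG

so the chain groups are C_0 ≅ Z^6, C_1 ≅ Z^5.

The boundary map ∂_1: C_1 → C_0 is given by ∂[p,q] = [q] − [p]. For instance
  ∂BF = F − B.
The resulting 6×5 matrix has rank 4, and its Smith normal form has invariant factors (1,1,1,1).

From H_k ≅ ker(∂_k) / im(∂_{k+1}) we obtain:

  H_0: rank C_0 − rank ∂_1 = 6 − 4 = 2, and the invariant factors of ∂_1 are all 1, so H_0 ≅ Z^2.
  H_1: rank ker ∂_1 − rank ∂_2 = (5 − 4) − 0 = 1, and there is no ∂_2, so H_1 ≅ Z.

As a check, the Euler characteristic is 6 − 5 = 1, which agrees with 2 − 1 = 1.

H_0 = Z^2,  H_1 = Z.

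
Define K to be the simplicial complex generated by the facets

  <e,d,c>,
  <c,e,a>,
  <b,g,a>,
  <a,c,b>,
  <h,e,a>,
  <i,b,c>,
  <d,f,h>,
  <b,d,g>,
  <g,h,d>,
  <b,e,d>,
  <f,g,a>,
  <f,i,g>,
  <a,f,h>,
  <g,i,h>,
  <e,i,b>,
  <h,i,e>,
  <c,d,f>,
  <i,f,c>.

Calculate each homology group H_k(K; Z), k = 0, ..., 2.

We work with the vertex ordering a < b < c < d < e < f < g < h < i. The simplices of K, each written with vertices in increasing order, are:

  0-simplices (9): a, b, c, d, e, f, g, h, i
  1-simplices (27): ab, ac, ae, af, ag, ah, bc, bd, be, bg, bi, cd, ce, cf, ci, de, df, dg, dh, eh, ei, fg, fh, fi, gh, gi, hi
  2-simplices (18): abc, abg, ace, aeh, afg, afh, bci, bde, bdg, bei, cde, cdf, cfi, dfh, dgh, ehi, fgi, ghi

so the chain groups are C_0 ≅ Z^9, C_1 ≅ Z^27, C_2 ≅ Z^18.

The boundary map ∂_1: C_1 → C_0 is given by ∂[p,q] = [q] − [p]. For instance
  ∂hi = i − h.
The resulting 9×27 matrix has rank 8, and its Smith normal form has invariant factors (1,1,1,1,1,1,1,1).

The boundary map ∂_2: C_2 → C_1 maps a triangle to the signed sum of its edges. For instance
  ∂abg = bg − ag + ab,
  ∂fgi = gi − fi + fg.
This gives a 27×18 integer matrix of rank 18; reducing to Smith normal form yields diagonal entries (1,1,1,1,1,1,1,1,1,1,1,1,1,1,1,1,1,2).

Reading off H_k = ker ∂_k / im ∂_{k+1}:

  H_0: rank C_0 − rank ∂_1 = 9 − 8 = 1, and the invariant factors of ∂_1 are all 1, so H_0 = Z.
  H_1: rank ker ∂_1 − rank ∂_2 = (27 − 8) − 18 = 1, and ∂_2 has invariant factor 2 > 1, so H_1 = Z ⊕ Z/2.
  H_2: rank ker ∂_2 − rank ∂_3 = (18 − 18) − 0 = 0, and there is no ∂_3, so H_2 = 0.

As a check, the Euler characteristic is 9 − 27 + 18 = 0, which agrees with 1 − 1 + 0 = 0.

H_0 = Z,  H_1 = Z ⊕ Z/2,  H_2 = 0.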